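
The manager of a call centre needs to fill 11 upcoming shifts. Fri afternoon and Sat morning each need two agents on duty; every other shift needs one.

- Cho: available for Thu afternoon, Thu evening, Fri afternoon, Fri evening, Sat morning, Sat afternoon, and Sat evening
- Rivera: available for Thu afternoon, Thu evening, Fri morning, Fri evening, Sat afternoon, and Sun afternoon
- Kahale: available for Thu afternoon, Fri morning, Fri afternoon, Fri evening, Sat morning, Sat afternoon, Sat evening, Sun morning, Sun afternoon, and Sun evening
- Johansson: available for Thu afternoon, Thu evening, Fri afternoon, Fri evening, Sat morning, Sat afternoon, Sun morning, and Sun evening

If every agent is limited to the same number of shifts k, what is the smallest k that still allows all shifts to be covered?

4

With 4 agents and 13 worker-slots to fill, someone must work at least ⌈13/4⌉ = 4 shifts, so k ≥ 4.
k = 4 works: Thu afternoon→Rivera, Thu evening→Cho, Fri morning→Rivera, Fri afternoon→Cho+Kahale, Fri evening→Rivera, Sat morning→Cho+Kahale, Sat afternoon→Johansson, Sat evening→Cho, Sun morning→Kahale, Sun afternoon→Rivera, Sun evening→Kahale.
Loads: Cho 4, Rivera 4, Kahale 4, Johansson 1 — all ≤ 4.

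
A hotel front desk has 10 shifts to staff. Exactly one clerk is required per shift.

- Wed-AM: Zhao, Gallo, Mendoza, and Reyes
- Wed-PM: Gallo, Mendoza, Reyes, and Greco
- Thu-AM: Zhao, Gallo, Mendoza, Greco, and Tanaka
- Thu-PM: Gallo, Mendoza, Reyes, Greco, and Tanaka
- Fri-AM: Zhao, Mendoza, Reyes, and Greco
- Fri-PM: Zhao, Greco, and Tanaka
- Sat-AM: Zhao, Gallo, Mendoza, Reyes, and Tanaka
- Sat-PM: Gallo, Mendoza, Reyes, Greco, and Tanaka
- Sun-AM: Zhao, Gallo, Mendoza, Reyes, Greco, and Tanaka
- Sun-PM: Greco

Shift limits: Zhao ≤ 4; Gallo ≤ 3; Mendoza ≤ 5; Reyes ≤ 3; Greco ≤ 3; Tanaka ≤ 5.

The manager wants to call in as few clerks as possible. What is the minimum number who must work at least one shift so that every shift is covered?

3

10 slots to fill and no one can take more than 5, so at least ⌈10/5⌉ = 2 clerks are needed.
No set of 2 clerks can cover every shift (each such set leaves at least one shift with no one available or exceeds a cap).
Zhao, Gallo, and Greco alone can cover everything: Wed-AM→Zhao, Wed-PM→Gallo, Thu-AM→Greco, Thu-PM→Gallo, Fri-AM→Zhao, Fri-PM→Zhao, Sat-AM→Zhao, Sat-PM→Gallo, Sun-AM→Greco, Sun-PM→Greco.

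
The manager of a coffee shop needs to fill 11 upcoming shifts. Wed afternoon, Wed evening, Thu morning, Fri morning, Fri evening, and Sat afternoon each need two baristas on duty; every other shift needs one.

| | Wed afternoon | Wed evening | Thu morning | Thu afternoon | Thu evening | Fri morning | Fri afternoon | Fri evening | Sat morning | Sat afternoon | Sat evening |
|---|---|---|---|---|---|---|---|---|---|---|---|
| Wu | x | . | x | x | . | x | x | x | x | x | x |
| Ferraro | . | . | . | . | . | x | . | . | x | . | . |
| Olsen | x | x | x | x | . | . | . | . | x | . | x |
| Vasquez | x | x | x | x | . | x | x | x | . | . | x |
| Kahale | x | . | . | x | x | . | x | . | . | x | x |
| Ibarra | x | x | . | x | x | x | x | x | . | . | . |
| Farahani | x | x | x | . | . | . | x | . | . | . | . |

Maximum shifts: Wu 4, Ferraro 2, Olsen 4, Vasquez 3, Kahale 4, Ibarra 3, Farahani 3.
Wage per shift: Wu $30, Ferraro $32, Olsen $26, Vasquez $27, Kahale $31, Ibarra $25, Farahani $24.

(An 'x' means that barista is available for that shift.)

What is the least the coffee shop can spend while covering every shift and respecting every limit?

Sat afternoon can only be covered by Wu and Kahale, so that assignment is forced.
Picking the cheapest available barista for each shift independently would cost $439, but that ignores the shift limits.
An optimal schedule: Wed afternoon→Vasquez+Wu, Wed evening→Farahani+Olsen, Thu morning→Farahani+Olsen, Thu afternoon→Ibarra, Thu evening→Ibarra, Fri morning→Vasquez+Wu, Fri afternoon→Farahani, Fri evening→Ibarra+Vasquez, Sat morning→Olsen, Sat afternoon→Wu+Kahale, Sat evening→Olsen.
Total: 27 + 30 + 24 + 26 + 24 + 26 + 25 + 25 + 27 + 30 + 24 + 25 + 27 + 26 + 30 + 31 + 26 = $453.

$453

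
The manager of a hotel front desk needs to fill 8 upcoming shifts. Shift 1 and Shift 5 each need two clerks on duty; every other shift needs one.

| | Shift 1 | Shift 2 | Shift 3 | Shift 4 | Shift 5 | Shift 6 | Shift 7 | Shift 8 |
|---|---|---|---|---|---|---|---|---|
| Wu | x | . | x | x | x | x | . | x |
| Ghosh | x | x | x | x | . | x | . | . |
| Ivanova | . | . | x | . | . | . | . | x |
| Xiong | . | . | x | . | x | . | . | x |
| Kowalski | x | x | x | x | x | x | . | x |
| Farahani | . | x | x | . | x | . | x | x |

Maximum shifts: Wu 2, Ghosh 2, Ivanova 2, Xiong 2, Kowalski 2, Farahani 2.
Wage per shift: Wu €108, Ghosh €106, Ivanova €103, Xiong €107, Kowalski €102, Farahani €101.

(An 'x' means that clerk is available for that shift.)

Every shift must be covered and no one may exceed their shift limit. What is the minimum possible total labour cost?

€1039

Shift 7 can only be covered by Farahani, so that assignment is forced.
Picking the cheapest available clerk for each shift independently would cost €1019, but that ignores the shift limits.
An optimal schedule: Shift 1→Kowalski+Ghosh, Shift 2→Farahani, Shift 3→Ivanova, Shift 4→Kowalski, Shift 5→Xiong+Wu, Shift 6→Ghosh, Shift 7→Farahani, Shift 8→Ivanova.
Total: 102 + 106 + 101 + 103 + 102 + 107 + 108 + 106 + 101 + 103 = €1039.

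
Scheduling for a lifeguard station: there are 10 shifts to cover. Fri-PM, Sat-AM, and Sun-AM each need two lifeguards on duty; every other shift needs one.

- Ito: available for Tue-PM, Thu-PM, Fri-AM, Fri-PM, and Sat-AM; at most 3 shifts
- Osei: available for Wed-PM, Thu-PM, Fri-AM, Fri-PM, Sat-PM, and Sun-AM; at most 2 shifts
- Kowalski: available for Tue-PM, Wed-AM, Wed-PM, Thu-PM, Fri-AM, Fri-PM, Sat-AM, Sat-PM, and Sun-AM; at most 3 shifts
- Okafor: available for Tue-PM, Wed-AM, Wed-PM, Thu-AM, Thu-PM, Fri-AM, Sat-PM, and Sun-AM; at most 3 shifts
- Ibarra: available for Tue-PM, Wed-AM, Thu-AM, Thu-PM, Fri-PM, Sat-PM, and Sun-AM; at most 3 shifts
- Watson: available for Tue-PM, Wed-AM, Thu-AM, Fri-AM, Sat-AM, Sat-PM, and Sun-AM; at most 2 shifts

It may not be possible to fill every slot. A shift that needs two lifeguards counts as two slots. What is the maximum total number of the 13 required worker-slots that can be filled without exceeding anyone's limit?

Total capacity across all lifeguards is 3+2+3+3+3+2 = 16, and 13 slots are needed, so at most 13 can be filled.
An assignment achieving 13: Tue-PM→Ito, Wed-AM→Kowalski, Wed-PM→Osei, Thu-AM→Okafor, Thu-PM→Kowalski, Fri-AM→Okafor, Fri-PM→Ito+Osei, Sat-AM→Ito+Kowalski, Sat-PM→Okafor, Sun-AM→Ibarra+Watson.
Loads: Ito 3/3, Osei 2/2, Kowalski 3/3, Okafor 3/3, Ibarra 1/3, Watson 1/2.

13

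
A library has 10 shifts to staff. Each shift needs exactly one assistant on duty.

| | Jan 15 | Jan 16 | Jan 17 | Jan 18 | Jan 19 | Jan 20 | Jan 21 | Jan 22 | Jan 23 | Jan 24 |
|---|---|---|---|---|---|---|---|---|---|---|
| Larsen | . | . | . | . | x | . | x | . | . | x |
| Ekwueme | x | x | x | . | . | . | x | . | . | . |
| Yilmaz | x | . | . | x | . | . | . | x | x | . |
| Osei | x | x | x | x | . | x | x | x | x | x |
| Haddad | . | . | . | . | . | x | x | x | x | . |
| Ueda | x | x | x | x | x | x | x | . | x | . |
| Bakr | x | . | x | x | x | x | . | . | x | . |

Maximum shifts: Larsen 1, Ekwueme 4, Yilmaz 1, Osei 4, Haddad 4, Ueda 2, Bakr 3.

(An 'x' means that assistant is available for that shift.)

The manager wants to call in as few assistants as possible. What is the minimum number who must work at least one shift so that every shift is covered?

10 slots to fill and no one can take more than 4, so at least ⌈10/4⌉ = 3 assistants are needed.
Ekwueme, Osei, and Ueda alone can cover everything: Jan 15→Ekwueme, Jan 16→Ekwueme, Jan 17→Ekwueme, Jan 18→Osei, Jan 19→Ueda, Jan 20→Osei, Jan 21→Ekwueme, Jan 22→Osei, Jan 23→Ueda, Jan 24→Osei.

3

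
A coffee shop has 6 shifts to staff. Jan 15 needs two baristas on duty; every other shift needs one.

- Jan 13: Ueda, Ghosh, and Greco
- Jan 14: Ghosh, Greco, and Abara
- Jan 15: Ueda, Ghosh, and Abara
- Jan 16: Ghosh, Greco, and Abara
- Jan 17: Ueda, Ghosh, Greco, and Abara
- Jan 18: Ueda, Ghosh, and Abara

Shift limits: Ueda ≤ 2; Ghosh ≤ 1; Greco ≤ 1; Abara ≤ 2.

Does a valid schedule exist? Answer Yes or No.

No

Total capacity is 2+1+1+2 = 6 but 7 worker-slots are needed — infeasible.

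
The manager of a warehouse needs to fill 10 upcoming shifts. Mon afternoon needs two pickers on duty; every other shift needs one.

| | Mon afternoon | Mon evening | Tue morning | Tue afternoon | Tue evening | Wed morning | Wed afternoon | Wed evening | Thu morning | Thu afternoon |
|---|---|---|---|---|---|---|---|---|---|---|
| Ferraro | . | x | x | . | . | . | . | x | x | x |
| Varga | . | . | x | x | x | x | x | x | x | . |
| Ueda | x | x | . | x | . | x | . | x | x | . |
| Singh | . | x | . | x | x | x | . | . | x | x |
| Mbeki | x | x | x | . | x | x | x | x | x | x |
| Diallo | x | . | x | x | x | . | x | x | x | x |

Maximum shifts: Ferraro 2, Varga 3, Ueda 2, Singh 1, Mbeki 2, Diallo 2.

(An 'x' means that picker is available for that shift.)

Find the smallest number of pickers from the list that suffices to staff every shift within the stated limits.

5

11 slots to fill and no one can take more than 3, so at least ⌈11/3⌉ = 4 pickers are needed.
Any 4 pickers together have capacity at most 3+2+2+2 = 9 < 11 slots, so 4 can never suffice.
Ferraro, Varga, Ueda, Mbeki, and Diallo alone can cover everything: Mon afternoon→Ueda+Mbeki, Mon evening→Ferraro, Tue morning→Diallo, Tue afternoon→Varga, Tue evening→Varga, Wed morning→Varga, Wed afternoon→Mbeki, Wed evening→Ueda, Thu morning→Diallo, Thu afternoon→Ferraro.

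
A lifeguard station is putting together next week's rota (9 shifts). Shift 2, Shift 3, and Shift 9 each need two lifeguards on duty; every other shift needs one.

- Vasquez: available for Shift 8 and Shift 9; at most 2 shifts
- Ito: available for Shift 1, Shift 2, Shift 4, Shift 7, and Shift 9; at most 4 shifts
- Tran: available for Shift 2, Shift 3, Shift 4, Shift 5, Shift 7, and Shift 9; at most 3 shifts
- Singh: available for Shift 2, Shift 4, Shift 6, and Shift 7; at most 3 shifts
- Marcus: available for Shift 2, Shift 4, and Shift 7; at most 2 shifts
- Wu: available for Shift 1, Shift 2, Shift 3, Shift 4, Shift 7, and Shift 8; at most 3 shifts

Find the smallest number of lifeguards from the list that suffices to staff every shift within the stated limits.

4

12 slots to fill and no one can take more than 4, so at least ⌈12/4⌉ = 3 lifeguards are needed.
Any 3 lifeguards together have capacity at most 4+3+3 = 10 < 12 slots, so 3 can never suffice.
Ito, Tran, Singh, and Wu alone can cover everything: Shift 1→Ito, Shift 2→Singh+Wu, Shift 3→Tran+Wu, Shift 4→Ito, Shift 5→Tran, Shift 6→Singh, Shift 7→Ito, Shift 8→Wu, Shift 9→Ito+Tran.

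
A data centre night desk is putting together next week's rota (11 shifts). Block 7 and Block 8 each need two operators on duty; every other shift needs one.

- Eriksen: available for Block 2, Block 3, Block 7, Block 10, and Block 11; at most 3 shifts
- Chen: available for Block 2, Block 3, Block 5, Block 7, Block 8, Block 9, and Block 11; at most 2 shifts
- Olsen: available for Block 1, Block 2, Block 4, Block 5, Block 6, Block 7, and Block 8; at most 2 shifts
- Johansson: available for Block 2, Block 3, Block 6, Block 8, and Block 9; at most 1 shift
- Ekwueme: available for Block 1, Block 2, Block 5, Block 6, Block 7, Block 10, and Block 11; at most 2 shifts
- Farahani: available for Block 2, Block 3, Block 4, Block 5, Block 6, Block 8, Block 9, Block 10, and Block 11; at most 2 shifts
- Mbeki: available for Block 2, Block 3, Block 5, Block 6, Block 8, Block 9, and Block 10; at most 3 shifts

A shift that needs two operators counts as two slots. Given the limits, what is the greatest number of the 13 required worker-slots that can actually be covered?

Total capacity across all operators is 3+2+2+1+2+2+3 = 15, and 13 slots are needed, so at most 13 can be filled.
An assignment achieving 13: Block 1→Olsen, Block 2→Farahani, Block 3→Johansson, Block 4→Olsen, Block 5→Ekwueme, Block 6→Ekwueme, Block 7→Eriksen+Chen, Block 8→Farahani+Mbeki, Block 9→Chen, Block 10→Eriksen, Block 11→Eriksen.
Loads: Eriksen 3/3, Chen 2/2, Olsen 2/2, Johansson 1/1, Ekwueme 2/2, Farahani 2/2, Mbeki 1/3.

13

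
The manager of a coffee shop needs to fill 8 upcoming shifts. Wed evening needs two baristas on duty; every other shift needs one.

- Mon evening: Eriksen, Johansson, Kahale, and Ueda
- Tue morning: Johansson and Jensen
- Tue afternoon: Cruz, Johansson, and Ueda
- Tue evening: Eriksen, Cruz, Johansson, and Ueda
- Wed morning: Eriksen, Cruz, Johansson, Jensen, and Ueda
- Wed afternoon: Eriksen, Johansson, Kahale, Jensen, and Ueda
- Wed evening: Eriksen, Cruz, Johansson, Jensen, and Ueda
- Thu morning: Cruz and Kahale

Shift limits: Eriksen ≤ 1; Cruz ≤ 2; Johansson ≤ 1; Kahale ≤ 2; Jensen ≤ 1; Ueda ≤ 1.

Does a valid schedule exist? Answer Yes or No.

No

Total capacity is 1+2+1+2+1+1 = 8 but 9 worker-slots are needed — infeasible.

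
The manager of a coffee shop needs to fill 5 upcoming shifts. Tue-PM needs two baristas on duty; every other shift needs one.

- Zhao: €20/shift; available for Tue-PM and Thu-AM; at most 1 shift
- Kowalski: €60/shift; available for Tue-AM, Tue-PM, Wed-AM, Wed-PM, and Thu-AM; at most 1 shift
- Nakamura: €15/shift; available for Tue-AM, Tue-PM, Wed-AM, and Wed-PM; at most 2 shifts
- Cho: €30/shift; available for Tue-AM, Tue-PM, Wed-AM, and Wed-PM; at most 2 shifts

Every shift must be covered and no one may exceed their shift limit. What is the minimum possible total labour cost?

€170

Picking the cheapest available barista for each shift independently would cost €100, but that ignores the shift limits.
An optimal schedule: Tue-AM→Kowalski, Tue-PM→Nakamura+Cho, Wed-AM→Nakamura, Wed-PM→Cho, Thu-AM→Zhao.
Total: 60 + 15 + 30 + 15 + 30 + 20 = €170.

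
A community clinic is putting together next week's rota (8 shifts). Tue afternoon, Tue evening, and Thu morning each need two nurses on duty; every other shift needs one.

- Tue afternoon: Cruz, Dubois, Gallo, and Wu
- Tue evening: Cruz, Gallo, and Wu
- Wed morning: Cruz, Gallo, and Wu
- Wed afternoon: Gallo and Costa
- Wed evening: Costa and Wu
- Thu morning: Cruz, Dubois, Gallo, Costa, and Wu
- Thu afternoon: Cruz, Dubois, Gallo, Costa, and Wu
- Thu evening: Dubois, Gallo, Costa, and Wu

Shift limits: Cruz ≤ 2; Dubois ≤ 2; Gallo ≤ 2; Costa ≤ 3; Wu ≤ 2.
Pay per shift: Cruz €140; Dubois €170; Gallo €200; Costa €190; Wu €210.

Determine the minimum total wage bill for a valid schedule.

€2010

Picking the cheapest available nurse for each shift independently would cost €1790, but that ignores the shift limits.
An optimal schedule: Tue afternoon→Dubois+Wu, Tue evening→Cruz+Gallo, Wed morning→Cruz, Wed afternoon→Gallo, Wed evening→Costa, Thu morning→Costa+Wu, Thu afternoon→Costa, Thu evening→Dubois.
Total: 170 + 210 + 140 + 200 + 140 + 200 + 190 + 190 + 210 + 190 + 170 = €2010.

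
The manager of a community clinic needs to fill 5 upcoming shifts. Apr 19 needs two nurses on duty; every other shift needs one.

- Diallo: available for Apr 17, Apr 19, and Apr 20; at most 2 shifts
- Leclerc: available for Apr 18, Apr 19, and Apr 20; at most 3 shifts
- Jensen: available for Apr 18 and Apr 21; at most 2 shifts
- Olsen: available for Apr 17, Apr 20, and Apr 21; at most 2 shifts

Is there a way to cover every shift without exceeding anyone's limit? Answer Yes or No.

Apr 19 can only be covered by Diallo and Leclerc, so that assignment is forced.
One valid schedule: Apr 17→Diallo, Apr 18→Leclerc, Apr 19→Diallo+Leclerc, Apr 20→Leclerc, Apr 21→Jensen.
Loads: Diallo 2/2, Leclerc 3/3, Jensen 1/2, Olsen 0/2 — all within limits.

Yes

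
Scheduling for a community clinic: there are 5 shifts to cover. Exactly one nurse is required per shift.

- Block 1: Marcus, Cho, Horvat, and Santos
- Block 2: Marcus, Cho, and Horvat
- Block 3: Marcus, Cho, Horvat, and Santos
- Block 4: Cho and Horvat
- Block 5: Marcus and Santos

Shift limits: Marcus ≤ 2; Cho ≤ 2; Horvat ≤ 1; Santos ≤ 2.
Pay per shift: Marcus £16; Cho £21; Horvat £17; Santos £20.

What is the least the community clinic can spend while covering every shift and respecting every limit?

Picking the cheapest available nurse for each shift independently would cost £81, but that ignores the shift limits.
An optimal schedule: Block 1→Santos, Block 2→Marcus, Block 3→Santos, Block 4→Horvat, Block 5→Marcus.
Total: 20 + 16 + 20 + 17 + 16 = £89.

£89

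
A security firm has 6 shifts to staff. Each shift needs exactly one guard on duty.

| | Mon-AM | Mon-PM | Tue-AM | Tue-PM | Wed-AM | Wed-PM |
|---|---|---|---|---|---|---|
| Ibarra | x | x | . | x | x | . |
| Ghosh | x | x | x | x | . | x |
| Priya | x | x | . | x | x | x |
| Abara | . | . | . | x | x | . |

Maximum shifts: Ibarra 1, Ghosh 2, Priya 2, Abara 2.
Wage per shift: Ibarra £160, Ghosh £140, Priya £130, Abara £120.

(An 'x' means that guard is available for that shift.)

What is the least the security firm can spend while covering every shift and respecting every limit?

Tue-AM can only be covered by Ghosh, so that assignment is forced.
Picking the cheapest available guard for each shift independently would cost £770, but that ignores the shift limits.
An optimal schedule: Mon-AM→Priya, Mon-PM→Ghosh, Tue-AM→Ghosh, Tue-PM→Abara, Wed-AM→Abara, Wed-PM→Priya.
Total: 130 + 140 + 140 + 120 + 120 + 130 = £780.

£780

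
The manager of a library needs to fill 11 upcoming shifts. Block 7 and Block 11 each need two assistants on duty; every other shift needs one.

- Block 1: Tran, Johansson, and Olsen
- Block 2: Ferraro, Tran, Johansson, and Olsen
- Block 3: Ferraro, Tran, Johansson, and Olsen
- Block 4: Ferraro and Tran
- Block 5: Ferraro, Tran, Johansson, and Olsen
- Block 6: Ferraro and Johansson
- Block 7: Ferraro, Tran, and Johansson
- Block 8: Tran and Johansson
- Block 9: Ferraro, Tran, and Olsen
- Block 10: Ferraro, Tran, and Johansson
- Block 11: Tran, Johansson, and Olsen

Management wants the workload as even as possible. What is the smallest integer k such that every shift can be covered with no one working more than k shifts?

4

With 4 assistants and 13 worker-slots to fill, someone must work at least ⌈13/4⌉ = 4 shifts, so k ≥ 4.
k = 4 works: Block 1→Tran, Block 2→Johansson, Block 3→Johansson, Block 4→Ferraro, Block 5→Johansson, Block 6→Ferraro, Block 7→Ferraro+Tran, Block 8→Tran, Block 9→Ferraro, Block 10→Tran, Block 11→Johansson+Olsen.
Loads: Ferraro 4, Tran 4, Johansson 4, Olsen 1 — all ≤ 4.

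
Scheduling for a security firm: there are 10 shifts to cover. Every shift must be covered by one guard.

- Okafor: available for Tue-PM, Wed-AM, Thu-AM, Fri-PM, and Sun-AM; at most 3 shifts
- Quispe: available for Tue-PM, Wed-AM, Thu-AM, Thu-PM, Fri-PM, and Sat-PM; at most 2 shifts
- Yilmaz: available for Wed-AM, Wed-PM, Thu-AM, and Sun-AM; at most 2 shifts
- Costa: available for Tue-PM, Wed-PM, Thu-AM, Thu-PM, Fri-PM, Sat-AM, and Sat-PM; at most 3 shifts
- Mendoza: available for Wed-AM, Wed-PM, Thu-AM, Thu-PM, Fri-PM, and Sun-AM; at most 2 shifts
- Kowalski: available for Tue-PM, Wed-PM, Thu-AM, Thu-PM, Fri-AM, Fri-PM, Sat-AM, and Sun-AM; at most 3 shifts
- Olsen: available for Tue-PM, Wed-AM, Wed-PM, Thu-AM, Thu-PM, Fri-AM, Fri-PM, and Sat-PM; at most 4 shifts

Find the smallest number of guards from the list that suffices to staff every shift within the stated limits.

3

10 slots to fill and no one can take more than 4, so at least ⌈10/4⌉ = 3 guards are needed.
Okafor, Costa, and Olsen alone can cover everything: Tue-PM→Okafor, Wed-AM→Okafor, Wed-PM→Costa, Thu-AM→Olsen, Thu-PM→Costa, Fri-AM→Olsen, Fri-PM→Olsen, Sat-AM→Costa, Sat-PM→Olsen, Sun-AM→Okafor.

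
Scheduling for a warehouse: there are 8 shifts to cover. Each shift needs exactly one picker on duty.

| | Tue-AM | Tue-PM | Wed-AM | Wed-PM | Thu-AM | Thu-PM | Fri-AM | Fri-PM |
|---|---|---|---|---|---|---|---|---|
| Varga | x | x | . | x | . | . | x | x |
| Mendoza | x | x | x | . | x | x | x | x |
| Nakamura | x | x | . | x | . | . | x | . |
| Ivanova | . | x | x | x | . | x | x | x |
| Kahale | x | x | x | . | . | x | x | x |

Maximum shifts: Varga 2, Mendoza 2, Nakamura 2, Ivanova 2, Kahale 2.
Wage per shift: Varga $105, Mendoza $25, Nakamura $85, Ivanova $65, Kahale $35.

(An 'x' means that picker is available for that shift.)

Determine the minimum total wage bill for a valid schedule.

Thu-AM can only be covered by Mendoza, so that assignment is forced.
Picking the cheapest available picker for each shift independently would cost $240, but that ignores the shift limits.
An optimal schedule: Tue-AM→Kahale, Tue-PM→Nakamura, Wed-AM→Mendoza, Wed-PM→Ivanova, Thu-AM→Mendoza, Thu-PM→Kahale, Fri-AM→Nakamura, Fri-PM→Ivanova.
Total: 35 + 85 + 25 + 65 + 25 + 35 + 85 + 65 = $420.

$420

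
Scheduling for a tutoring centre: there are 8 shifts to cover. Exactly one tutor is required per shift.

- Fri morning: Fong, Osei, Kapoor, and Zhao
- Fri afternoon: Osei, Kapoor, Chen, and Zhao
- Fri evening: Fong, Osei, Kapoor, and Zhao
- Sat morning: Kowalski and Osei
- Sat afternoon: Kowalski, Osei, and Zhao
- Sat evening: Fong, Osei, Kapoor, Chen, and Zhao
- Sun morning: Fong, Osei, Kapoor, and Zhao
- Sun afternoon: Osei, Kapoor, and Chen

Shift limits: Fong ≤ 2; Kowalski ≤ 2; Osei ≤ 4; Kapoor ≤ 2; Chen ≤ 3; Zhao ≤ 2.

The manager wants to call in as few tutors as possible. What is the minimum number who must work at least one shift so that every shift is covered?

3

8 slots to fill and no one can take more than 4, so at least ⌈8/4⌉ = 2 tutors are needed.
Any 2 tutors together have capacity at most 4+3 = 7 < 8 slots, so 2 can never suffice.
Fong, Kowalski, and Osei alone can cover everything: Fri morning→Fong, Fri afternoon→Osei, Fri evening→Fong, Sat morning→Kowalski, Sat afternoon→Kowalski, Sat evening→Osei, Sun morning→Osei, Sun afternoon→Osei.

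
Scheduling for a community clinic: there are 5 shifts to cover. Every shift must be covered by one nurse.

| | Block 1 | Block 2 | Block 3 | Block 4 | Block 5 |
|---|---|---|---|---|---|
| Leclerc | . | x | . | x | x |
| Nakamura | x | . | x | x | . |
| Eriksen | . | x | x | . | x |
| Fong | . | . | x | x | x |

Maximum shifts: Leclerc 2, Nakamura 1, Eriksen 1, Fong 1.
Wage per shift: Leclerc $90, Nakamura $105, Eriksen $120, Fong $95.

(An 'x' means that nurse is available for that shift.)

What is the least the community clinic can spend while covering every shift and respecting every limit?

Block 1 can only be covered by Nakamura, so that assignment is forced.
Picking the cheapest available nurse for each shift independently would cost $470, but that ignores the shift limits.
An optimal schedule: Block 1→Nakamura, Block 2→Leclerc, Block 3→Eriksen, Block 4→Leclerc, Block 5→Fong.
Total: 105 + 90 + 120 + 90 + 95 = $500.

$500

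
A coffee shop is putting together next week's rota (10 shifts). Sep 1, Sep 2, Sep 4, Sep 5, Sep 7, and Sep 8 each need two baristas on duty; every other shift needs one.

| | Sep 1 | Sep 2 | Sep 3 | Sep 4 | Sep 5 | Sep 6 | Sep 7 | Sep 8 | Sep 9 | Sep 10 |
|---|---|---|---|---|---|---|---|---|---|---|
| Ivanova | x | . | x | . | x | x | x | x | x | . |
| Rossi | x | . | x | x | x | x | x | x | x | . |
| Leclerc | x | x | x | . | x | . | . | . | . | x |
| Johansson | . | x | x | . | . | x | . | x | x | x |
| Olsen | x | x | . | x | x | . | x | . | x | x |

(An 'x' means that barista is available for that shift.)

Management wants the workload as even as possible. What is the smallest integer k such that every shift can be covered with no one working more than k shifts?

4

With 5 baristas and 16 worker-slots to fill, someone must work at least ⌈16/5⌉ = 4 shifts, so k ≥ 4.
k = 4 works: Sep 1→Leclerc+Olsen, Sep 2→Leclerc+Johansson, Sep 3→Ivanova, Sep 4→Rossi+Olsen, Sep 5→Leclerc+Olsen, Sep 6→Ivanova, Sep 7→Ivanova+Rossi, Sep 8→Ivanova+Rossi, Sep 9→Rossi, Sep 10→Leclerc.
Loads: Ivanova 4, Rossi 4, Leclerc 4, Johansson 1, Olsen 3 — all ≤ 4.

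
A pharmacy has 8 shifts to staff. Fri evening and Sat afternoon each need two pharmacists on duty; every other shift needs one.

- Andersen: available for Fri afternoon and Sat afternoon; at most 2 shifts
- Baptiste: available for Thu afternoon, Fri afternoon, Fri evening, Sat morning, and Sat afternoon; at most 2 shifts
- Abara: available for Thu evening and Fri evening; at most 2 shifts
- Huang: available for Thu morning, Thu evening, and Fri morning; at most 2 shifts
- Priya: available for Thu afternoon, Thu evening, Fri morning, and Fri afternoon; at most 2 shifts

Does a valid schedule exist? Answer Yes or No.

No

Total capacity is 10 and 10 slots are needed, so capacity alone doesn't rule it out.
Shifts {Fri evening, Sat morning, Sat afternoon} need 5 worker-slots in total, but the pharmacists available for any of those shifts (Andersen, Baptiste, and Abara) can supply at most 4 among them. So no valid schedule exists.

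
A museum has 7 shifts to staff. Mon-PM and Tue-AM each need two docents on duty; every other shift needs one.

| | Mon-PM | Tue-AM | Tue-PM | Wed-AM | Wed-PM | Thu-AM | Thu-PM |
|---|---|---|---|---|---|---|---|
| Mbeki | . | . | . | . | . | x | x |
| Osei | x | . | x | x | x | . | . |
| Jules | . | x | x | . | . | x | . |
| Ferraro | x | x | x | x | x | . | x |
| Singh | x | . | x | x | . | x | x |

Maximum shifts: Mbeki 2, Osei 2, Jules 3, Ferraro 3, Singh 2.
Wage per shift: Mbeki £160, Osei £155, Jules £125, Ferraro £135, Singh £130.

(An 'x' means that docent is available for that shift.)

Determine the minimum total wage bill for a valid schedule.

£1195

Tue-AM can only be covered by Jules and Ferraro, so that assignment is forced.
Picking the cheapest available docent for each shift independently would cost £1170, but that ignores the shift limits.
An optimal schedule: Mon-PM→Singh+Ferraro, Tue-AM→Jules+Ferraro, Tue-PM→Jules, Wed-AM→Osei, Wed-PM→Ferraro, Thu-AM→Jules, Thu-PM→Singh.
Total: 130 + 135 + 125 + 135 + 125 + 155 + 135 + 125 + 130 = £1195.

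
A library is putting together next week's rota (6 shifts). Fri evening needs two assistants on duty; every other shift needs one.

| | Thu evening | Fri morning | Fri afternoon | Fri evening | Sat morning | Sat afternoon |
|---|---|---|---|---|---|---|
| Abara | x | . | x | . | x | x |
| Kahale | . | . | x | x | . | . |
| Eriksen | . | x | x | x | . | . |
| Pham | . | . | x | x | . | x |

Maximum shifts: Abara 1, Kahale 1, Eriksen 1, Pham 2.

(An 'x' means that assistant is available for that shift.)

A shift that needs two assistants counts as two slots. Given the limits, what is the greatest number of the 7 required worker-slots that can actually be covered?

5

Total capacity across all assistants is 1+1+1+2 = 5, and 7 slots are needed, so at most 5 can be filled.
An assignment achieving 5: Thu evening→Abara, Fri morning→Eriksen, Fri evening→Kahale+Pham, Sat afternoon→Pham.
Loads: Abara 1/1, Kahale 1/1, Eriksen 1/1, Pham 2/2.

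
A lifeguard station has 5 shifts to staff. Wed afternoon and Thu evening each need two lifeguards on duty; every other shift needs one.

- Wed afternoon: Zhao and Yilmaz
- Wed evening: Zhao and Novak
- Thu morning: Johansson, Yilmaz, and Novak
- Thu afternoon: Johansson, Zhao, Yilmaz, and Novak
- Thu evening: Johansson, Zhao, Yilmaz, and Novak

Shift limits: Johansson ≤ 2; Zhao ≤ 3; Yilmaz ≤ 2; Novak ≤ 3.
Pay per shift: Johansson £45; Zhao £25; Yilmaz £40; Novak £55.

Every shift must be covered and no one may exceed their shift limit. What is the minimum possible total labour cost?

Wed afternoon can only be covered by Zhao and Yilmaz, so that assignment is forced.
Picking the cheapest available lifeguard for each shift independently would cost £220, but that ignores the shift limits.
An optimal schedule: Wed afternoon→Zhao+Yilmaz, Wed evening→Zhao, Thu morning→Johansson, Thu afternoon→Johansson, Thu evening→Zhao+Yilmaz.
Total: 25 + 40 + 25 + 45 + 45 + 25 + 40 = £245.

£245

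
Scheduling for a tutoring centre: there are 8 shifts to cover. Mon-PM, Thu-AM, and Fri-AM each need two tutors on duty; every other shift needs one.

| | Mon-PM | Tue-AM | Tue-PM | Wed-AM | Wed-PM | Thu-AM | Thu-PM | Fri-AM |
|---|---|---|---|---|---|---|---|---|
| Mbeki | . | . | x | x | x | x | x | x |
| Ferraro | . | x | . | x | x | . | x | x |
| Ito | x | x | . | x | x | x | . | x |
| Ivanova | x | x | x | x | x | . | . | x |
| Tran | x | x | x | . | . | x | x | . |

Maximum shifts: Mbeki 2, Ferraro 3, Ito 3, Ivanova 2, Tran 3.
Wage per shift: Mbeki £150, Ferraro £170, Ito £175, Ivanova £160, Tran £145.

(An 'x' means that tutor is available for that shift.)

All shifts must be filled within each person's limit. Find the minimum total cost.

£1740

Picking the cheapest available tutor for each shift independently would cost £1645, but that ignores the shift limits.
An optimal schedule: Mon-PM→Tran+Ivanova, Tue-AM→Ivanova, Tue-PM→Tran, Wed-AM→Ferraro, Wed-PM→Ferraro, Thu-AM→Tran+Mbeki, Thu-PM→Mbeki, Fri-AM→Ferraro+Ito.
Total: 145 + 160 + 160 + 145 + 170 + 170 + 145 + 150 + 150 + 170 + 175 = £1740.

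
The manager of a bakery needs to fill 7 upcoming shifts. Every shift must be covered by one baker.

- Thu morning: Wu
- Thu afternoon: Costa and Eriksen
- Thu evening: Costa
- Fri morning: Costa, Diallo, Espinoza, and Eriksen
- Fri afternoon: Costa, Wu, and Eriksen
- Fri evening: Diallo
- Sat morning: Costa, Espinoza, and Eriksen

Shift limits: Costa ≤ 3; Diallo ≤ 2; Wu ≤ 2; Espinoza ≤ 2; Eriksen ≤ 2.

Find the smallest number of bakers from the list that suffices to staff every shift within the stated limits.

7 slots to fill and no one can take more than 3, so at least ⌈7/3⌉ = 3 bakers are needed.
Costa, Diallo, and Wu alone can cover everything: Thu morning→Wu, Thu afternoon→Costa, Thu evening→Costa, Fri morning→Diallo, Fri afternoon→Wu, Fri evening→Diallo, Sat morning→Costa.

3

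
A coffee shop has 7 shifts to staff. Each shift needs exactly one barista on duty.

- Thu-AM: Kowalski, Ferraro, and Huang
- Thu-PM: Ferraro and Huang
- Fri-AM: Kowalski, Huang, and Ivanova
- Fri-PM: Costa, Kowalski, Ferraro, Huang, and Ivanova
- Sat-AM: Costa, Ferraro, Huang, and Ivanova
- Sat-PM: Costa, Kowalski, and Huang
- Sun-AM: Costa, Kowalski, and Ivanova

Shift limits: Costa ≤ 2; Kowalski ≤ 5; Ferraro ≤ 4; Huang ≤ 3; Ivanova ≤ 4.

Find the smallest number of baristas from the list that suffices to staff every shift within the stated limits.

7 slots to fill and no one can take more than 5, so at least ⌈7/5⌉ = 2 baristas are needed.
Kowalski and Ferraro alone can cover everything: Thu-AM→Kowalski, Thu-PM→Ferraro, Fri-AM→Kowalski, Fri-PM→Kowalski, Sat-AM→Ferraro, Sat-PM→Kowalski, Sun-AM→Kowalski.

2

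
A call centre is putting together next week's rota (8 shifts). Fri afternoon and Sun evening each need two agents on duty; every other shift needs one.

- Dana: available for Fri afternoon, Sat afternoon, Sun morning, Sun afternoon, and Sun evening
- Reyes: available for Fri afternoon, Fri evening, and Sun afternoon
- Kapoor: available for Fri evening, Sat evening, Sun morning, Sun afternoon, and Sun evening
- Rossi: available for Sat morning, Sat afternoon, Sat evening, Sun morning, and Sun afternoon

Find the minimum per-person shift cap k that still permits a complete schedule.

3

With 4 agents and 10 worker-slots to fill, someone must work at least ⌈10/4⌉ = 3 shifts, so k ≥ 3.
k = 3 works: Fri afternoon→Dana+Reyes, Fri evening→Reyes, Sat morning→Rossi, Sat afternoon→Dana, Sat evening→Kapoor, Sun morning→Kapoor, Sun afternoon→Reyes, Sun evening→Dana+Kapoor.
Loads: Dana 3, Reyes 3, Kapoor 3, Rossi 1 — all ≤ 3.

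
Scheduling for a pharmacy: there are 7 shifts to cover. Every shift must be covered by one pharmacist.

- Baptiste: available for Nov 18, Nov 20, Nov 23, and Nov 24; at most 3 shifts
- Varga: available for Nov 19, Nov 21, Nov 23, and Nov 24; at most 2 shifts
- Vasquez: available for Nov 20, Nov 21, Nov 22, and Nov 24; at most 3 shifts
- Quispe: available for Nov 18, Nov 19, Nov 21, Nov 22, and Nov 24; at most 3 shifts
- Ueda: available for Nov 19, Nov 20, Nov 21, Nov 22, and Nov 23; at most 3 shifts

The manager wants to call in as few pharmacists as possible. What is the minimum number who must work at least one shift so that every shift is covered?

7 slots to fill and no one can take more than 3, so at least ⌈7/3⌉ = 3 pharmacists are needed.
Baptiste, Varga, and Vasquez alone can cover everything: Nov 18→Baptiste, Nov 19→Varga, Nov 20→Baptiste, Nov 21→Varga, Nov 22→Vasquez, Nov 23→Baptiste, Nov 24→Vasquez.

3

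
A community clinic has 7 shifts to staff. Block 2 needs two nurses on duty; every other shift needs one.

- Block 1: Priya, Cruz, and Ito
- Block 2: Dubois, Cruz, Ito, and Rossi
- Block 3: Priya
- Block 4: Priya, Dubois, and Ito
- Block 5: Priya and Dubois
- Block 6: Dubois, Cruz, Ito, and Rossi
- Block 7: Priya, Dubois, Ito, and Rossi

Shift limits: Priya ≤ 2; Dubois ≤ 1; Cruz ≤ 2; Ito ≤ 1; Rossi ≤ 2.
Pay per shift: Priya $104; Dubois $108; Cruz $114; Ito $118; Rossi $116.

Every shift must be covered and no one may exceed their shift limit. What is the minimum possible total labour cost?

Block 3 can only be covered by Priya, so that assignment is forced.
Picking the cheapest available nurse for each shift independently would cost $850, but that ignores the shift limits.
An optimal schedule: Block 1→Cruz, Block 2→Ito+Rossi, Block 3→Priya, Block 4→Dubois, Block 5→Priya, Block 6→Cruz, Block 7→Rossi.
Total: 114 + 118 + 116 + 104 + 108 + 104 + 114 + 116 = $894.

$894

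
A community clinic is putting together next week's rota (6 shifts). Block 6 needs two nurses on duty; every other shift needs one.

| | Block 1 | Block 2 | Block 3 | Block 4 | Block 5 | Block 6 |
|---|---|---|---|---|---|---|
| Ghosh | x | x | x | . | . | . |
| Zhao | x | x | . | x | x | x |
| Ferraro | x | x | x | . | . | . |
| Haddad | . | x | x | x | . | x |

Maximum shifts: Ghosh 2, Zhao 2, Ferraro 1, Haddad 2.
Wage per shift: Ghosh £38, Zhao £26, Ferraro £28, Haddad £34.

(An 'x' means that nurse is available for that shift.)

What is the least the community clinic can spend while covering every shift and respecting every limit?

£224

Block 5 can only be covered by Zhao, so that assignment is forced.
Block 6 can only be covered by Zhao and Haddad, so that assignment is forced.
Picking the cheapest available nurse for each shift independently would cost £192, but that ignores the shift limits.
An optimal schedule: Block 1→Ghosh, Block 2→Ferraro, Block 3→Ghosh, Block 4→Haddad, Block 5→Zhao, Block 6→Zhao+Haddad.
Total: 38 + 28 + 38 + 34 + 26 + 26 + 34 = £224.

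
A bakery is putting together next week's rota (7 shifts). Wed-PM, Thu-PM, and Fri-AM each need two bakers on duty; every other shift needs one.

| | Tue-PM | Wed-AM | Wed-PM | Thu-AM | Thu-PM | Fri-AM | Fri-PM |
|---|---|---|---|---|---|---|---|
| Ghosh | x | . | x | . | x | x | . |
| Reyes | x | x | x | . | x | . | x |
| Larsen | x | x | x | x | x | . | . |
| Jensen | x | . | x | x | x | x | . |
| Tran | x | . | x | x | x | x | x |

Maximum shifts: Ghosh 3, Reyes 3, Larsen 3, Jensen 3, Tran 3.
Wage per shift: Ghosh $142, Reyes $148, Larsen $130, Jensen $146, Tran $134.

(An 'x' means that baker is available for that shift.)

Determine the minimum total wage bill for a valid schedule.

$1364

Picking the cheapest available baker for each shift independently would cost $1328, but that ignores the shift limits.
An optimal schedule: Tue-PM→Larsen, Wed-AM→Larsen, Wed-PM→Tran+Ghosh, Thu-AM→Larsen, Thu-PM→Ghosh+Jensen, Fri-AM→Tran+Ghosh, Fri-PM→Tran.
Total: 130 + 130 + 134 + 142 + 130 + 142 + 146 + 134 + 142 + 134 = $1364.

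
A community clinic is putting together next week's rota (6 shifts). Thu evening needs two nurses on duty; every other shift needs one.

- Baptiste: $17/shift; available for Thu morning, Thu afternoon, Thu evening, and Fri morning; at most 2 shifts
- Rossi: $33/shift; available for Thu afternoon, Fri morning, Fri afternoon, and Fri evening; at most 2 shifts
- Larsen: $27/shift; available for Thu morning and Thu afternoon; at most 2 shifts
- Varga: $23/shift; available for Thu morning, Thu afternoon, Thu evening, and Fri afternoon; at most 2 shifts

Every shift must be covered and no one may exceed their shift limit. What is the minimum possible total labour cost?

$167

Thu evening can only be covered by Baptiste and Varga, so that assignment is forced.
Fri evening can only be covered by Rossi, so that assignment is forced.
Picking the cheapest available nurse for each shift independently would cost $147, but that ignores the shift limits.
An optimal schedule: Thu morning→Larsen, Thu afternoon→Larsen, Thu evening→Baptiste+Varga, Fri morning→Baptiste, Fri afternoon→Varga, Fri evening→Rossi.
Total: 27 + 27 + 17 + 23 + 17 + 23 + 33 = $167.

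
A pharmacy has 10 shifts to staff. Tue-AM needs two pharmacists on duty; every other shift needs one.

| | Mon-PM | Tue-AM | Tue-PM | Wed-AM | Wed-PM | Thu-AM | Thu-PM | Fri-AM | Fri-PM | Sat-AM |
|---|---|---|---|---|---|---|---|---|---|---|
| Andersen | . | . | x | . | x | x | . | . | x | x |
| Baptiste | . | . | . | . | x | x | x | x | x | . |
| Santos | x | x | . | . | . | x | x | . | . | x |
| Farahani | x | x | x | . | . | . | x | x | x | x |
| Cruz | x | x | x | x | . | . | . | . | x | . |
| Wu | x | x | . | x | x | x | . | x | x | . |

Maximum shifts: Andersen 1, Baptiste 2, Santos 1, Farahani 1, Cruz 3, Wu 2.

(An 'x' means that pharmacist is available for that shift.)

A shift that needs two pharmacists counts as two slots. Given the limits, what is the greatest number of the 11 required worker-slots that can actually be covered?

10

Total capacity across all pharmacists is 1+2+1+1+3+2 = 10, and 11 slots are needed, so at most 10 can be filled.
An assignment achieving 10: Mon-PM→Cruz, Tue-AM→Cruz+Wu, Tue-PM→Andersen, Wed-AM→Cruz, Wed-PM→Baptiste, Thu-AM→Wu, Thu-PM→Baptiste, Fri-AM→Farahani, Sat-AM→Santos.
Loads: Andersen 1/1, Baptiste 2/2, Santos 1/1, Farahani 1/1, Cruz 3/3, Wu 2/2.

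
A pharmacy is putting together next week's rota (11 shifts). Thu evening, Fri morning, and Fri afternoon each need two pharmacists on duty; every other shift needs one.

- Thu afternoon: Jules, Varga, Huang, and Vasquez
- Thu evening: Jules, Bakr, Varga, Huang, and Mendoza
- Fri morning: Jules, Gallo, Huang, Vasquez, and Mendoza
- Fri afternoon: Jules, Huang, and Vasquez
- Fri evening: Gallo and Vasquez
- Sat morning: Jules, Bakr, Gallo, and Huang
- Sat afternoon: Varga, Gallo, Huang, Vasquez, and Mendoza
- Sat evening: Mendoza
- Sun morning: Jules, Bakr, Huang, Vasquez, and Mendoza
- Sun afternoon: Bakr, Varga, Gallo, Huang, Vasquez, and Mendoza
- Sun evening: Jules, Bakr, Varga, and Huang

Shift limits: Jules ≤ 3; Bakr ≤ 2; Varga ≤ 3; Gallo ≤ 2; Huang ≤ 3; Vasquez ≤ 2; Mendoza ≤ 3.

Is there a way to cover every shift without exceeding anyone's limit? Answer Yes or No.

Sat evening can only be covered by Mendoza, so that assignment is forced.
One valid schedule: Thu afternoon→Jules, Thu evening→Varga+Huang, Fri morning→Gallo+Huang, Fri afternoon→Jules+Huang, Fri evening→Gallo, Sat morning→Jules, Sat afternoon→Varga, Sat evening→Mendoza, Sun morning→Bakr, Sun afternoon→Varga, Sun evening→Bakr.
Loads: Jules 3/3, Bakr 2/2, Varga 3/3, Gallo 2/2, Huang 3/3, Vasquez 0/2, Mendoza 1/3 — all within limits.

Yes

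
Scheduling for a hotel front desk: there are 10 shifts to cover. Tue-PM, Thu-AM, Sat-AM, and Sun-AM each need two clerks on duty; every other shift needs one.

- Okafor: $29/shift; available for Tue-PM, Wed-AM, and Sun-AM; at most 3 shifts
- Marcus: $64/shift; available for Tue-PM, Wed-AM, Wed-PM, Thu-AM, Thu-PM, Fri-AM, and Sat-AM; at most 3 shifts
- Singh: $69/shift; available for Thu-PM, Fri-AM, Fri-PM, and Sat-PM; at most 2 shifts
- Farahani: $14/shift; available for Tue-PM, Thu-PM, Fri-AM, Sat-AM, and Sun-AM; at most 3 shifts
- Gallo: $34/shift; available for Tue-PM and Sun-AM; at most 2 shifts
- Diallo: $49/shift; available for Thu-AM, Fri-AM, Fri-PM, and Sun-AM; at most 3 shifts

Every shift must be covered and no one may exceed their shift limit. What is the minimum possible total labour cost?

$556

Wed-PM can only be covered by Marcus, so that assignment is forced.
Thu-AM can only be covered by Marcus and Diallo, so that assignment is forced.
Sat-AM can only be covered by Marcus and Farahani, so that assignment is forced.
Picking the cheapest available clerk for each shift independently would cost $516, but that ignores the shift limits.
An optimal schedule: Tue-PM→Okafor+Gallo, Wed-AM→Okafor, Wed-PM→Marcus, Thu-AM→Diallo+Marcus, Thu-PM→Farahani, Fri-AM→Farahani, Fri-PM→Diallo, Sat-AM→Farahani+Marcus, Sat-PM→Singh, Sun-AM→Okafor+Gallo.
Total: 29 + 34 + 29 + 64 + 49 + 64 + 14 + 14 + 49 + 14 + 64 + 69 + 29 + 34 = $556.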